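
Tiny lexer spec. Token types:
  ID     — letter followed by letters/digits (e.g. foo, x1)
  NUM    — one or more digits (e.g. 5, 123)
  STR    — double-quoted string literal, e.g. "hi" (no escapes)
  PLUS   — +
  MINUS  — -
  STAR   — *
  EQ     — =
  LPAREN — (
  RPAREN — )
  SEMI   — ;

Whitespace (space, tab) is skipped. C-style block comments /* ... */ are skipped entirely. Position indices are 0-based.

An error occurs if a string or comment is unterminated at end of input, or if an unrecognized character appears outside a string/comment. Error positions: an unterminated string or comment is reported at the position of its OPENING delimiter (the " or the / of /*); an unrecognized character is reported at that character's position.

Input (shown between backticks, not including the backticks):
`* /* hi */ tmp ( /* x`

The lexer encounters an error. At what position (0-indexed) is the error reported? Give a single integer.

pos=0: emit STAR '*'
pos=2: enter COMMENT mode (saw '/*')
exit COMMENT mode (now at pos=10)
pos=11: emit ID 'tmp' (now at pos=14)
pos=15: emit LPAREN '('
pos=17: enter COMMENT mode (saw '/*')
pos=17: ERROR — unterminated comment (reached EOF)

Answer: 17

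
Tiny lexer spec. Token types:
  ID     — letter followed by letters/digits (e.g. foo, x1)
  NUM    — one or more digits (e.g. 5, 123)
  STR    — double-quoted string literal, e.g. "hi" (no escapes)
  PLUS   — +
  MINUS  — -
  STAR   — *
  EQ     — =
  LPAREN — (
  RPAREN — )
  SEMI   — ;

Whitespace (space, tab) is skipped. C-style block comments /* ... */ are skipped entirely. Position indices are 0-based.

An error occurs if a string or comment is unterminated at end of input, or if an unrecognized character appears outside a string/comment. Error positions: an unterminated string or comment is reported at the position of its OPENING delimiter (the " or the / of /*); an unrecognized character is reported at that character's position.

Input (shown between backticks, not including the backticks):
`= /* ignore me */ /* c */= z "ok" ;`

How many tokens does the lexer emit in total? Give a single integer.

pos=0: emit EQ '='
pos=2: enter COMMENT mode (saw '/*')
exit COMMENT mode (now at pos=17)
pos=18: enter COMMENT mode (saw '/*')
exit COMMENT mode (now at pos=25)
pos=25: emit EQ '='
pos=27: emit ID 'z' (now at pos=28)
pos=29: enter STRING mode
pos=29: emit STR "ok" (now at pos=33)
pos=34: emit SEMI ';'
DONE. 5 tokens: [EQ, EQ, ID, STR, SEMI]

Answer: 5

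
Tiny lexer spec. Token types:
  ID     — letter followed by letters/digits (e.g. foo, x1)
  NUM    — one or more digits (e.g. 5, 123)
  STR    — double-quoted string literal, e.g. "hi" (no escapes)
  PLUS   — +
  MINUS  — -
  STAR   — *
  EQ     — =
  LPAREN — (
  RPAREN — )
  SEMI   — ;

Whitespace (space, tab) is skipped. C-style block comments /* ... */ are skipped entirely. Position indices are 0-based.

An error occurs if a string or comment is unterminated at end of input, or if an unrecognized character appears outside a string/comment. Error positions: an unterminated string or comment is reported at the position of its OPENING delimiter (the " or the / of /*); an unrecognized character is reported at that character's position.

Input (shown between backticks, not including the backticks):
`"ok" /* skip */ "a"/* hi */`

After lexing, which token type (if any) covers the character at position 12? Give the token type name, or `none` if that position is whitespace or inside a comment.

Answer: none

Derivation:
pos=0: enter STRING mode
pos=0: emit STR "ok" (now at pos=4)
pos=5: enter COMMENT mode (saw '/*')
exit COMMENT mode (now at pos=15)
pos=16: enter STRING mode
pos=16: emit STR "a" (now at pos=19)
pos=19: enter COMMENT mode (saw '/*')
exit COMMENT mode (now at pos=27)
DONE. 2 tokens: [STR, STR]
Position 12: char is ' ' -> none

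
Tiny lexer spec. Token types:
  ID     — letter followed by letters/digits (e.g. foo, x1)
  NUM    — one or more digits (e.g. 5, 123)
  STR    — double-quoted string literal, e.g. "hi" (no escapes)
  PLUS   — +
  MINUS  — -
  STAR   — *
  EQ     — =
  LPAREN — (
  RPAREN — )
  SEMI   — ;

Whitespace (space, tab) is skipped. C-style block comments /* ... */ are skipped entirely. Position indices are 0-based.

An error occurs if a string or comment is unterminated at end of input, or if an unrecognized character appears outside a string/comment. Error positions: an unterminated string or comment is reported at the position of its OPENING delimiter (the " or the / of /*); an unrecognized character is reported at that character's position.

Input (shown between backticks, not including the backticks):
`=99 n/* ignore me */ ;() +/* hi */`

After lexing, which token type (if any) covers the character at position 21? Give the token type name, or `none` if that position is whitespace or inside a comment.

Answer: SEMI

Derivation:
pos=0: emit EQ '='
pos=1: emit NUM '99' (now at pos=3)
pos=4: emit ID 'n' (now at pos=5)
pos=5: enter COMMENT mode (saw '/*')
exit COMMENT mode (now at pos=20)
pos=21: emit SEMI ';'
pos=22: emit LPAREN '('
pos=23: emit RPAREN ')'
pos=25: emit PLUS '+'
pos=26: enter COMMENT mode (saw '/*')
exit COMMENT mode (now at pos=34)
DONE. 7 tokens: [EQ, NUM, ID, SEMI, LPAREN, RPAREN, PLUS]
Position 21: char is ';' -> SEMI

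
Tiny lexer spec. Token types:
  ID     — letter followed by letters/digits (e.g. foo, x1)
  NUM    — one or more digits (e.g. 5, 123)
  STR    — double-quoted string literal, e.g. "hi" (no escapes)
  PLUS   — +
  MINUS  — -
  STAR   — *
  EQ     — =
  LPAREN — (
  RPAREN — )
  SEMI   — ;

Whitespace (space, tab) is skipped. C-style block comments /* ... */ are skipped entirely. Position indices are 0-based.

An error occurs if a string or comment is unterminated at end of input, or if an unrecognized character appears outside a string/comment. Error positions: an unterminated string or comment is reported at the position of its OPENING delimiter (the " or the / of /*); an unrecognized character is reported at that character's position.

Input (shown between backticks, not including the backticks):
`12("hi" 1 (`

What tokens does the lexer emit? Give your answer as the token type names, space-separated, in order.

Answer: NUM LPAREN STR NUM LPAREN

Derivation:
pos=0: emit NUM '12' (now at pos=2)
pos=2: emit LPAREN '('
pos=3: enter STRING mode
pos=3: emit STR "hi" (now at pos=7)
pos=8: emit NUM '1' (now at pos=9)
pos=10: emit LPAREN '('
DONE. 5 tokens: [NUM, LPAREN, STR, NUM, LPAREN]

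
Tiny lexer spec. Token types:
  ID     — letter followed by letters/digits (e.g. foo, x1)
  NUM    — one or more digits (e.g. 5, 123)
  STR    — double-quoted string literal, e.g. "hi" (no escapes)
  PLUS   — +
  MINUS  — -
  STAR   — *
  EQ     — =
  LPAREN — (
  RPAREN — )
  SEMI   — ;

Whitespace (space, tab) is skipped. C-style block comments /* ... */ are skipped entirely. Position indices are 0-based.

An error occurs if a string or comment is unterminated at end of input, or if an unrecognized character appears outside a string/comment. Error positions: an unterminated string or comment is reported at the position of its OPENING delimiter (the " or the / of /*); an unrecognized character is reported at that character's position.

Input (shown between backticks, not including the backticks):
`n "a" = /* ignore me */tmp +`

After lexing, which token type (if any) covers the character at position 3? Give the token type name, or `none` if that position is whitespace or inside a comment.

pos=0: emit ID 'n' (now at pos=1)
pos=2: enter STRING mode
pos=2: emit STR "a" (now at pos=5)
pos=6: emit EQ '='
pos=8: enter COMMENT mode (saw '/*')
exit COMMENT mode (now at pos=23)
pos=23: emit ID 'tmp' (now at pos=26)
pos=27: emit PLUS '+'
DONE. 5 tokens: [ID, STR, EQ, ID, PLUS]
Position 3: char is 'a' -> STR

Answer: STR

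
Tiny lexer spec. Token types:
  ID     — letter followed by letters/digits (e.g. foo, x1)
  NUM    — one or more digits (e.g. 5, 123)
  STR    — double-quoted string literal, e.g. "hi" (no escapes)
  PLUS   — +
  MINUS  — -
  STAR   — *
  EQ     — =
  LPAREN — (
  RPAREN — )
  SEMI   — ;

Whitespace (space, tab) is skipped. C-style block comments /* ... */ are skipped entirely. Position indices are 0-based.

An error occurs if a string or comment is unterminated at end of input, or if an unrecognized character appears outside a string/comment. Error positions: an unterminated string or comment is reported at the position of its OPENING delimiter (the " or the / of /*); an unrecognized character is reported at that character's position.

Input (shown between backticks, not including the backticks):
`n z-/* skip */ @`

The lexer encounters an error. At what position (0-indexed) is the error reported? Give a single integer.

Answer: 15

Derivation:
pos=0: emit ID 'n' (now at pos=1)
pos=2: emit ID 'z' (now at pos=3)
pos=3: emit MINUS '-'
pos=4: enter COMMENT mode (saw '/*')
exit COMMENT mode (now at pos=14)
pos=15: ERROR — unrecognized char '@'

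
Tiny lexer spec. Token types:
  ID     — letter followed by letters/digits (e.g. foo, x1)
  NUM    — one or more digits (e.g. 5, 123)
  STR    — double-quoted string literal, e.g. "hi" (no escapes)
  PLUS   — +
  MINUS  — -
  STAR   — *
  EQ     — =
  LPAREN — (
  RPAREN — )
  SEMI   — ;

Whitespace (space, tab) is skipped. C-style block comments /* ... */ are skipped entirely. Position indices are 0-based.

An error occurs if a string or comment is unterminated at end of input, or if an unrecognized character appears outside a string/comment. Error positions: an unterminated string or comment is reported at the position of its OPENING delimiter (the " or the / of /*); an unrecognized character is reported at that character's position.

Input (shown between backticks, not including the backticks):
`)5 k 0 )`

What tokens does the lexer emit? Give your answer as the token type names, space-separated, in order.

Answer: RPAREN NUM ID NUM RPAREN

Derivation:
pos=0: emit RPAREN ')'
pos=1: emit NUM '5' (now at pos=2)
pos=3: emit ID 'k' (now at pos=4)
pos=5: emit NUM '0' (now at pos=6)
pos=7: emit RPAREN ')'
DONE. 5 tokens: [RPAREN, NUM, ID, NUM, RPAREN]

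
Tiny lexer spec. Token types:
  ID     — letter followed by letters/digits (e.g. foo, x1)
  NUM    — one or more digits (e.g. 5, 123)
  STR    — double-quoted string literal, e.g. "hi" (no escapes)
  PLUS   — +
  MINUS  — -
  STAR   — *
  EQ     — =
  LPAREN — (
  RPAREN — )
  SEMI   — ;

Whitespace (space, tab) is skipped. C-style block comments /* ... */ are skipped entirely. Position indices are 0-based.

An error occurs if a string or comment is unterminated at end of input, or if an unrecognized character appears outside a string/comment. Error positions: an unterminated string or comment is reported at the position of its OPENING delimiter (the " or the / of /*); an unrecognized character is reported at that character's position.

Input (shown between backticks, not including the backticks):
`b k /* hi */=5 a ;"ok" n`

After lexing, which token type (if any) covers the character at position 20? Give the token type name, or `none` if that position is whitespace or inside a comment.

Answer: STR

Derivation:
pos=0: emit ID 'b' (now at pos=1)
pos=2: emit ID 'k' (now at pos=3)
pos=4: enter COMMENT mode (saw '/*')
exit COMMENT mode (now at pos=12)
pos=12: emit EQ '='
pos=13: emit NUM '5' (now at pos=14)
pos=15: emit ID 'a' (now at pos=16)
pos=17: emit SEMI ';'
pos=18: enter STRING mode
pos=18: emit STR "ok" (now at pos=22)
pos=23: emit ID 'n' (now at pos=24)
DONE. 8 tokens: [ID, ID, EQ, NUM, ID, SEMI, STR, ID]
Position 20: char is 'k' -> STR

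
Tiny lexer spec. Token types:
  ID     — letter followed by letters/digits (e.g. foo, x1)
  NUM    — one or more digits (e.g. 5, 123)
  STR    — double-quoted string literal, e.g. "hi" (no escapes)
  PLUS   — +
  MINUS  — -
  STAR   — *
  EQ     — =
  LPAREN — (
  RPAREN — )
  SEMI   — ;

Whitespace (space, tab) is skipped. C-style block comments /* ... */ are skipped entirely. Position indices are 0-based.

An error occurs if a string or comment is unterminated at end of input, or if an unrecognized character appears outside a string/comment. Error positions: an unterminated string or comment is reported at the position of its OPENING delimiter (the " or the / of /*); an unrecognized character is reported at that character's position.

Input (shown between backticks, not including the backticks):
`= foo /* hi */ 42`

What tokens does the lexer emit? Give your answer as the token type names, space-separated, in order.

Answer: EQ ID NUM

Derivation:
pos=0: emit EQ '='
pos=2: emit ID 'foo' (now at pos=5)
pos=6: enter COMMENT mode (saw '/*')
exit COMMENT mode (now at pos=14)
pos=15: emit NUM '42' (now at pos=17)
DONE. 3 tokens: [EQ, ID, NUM]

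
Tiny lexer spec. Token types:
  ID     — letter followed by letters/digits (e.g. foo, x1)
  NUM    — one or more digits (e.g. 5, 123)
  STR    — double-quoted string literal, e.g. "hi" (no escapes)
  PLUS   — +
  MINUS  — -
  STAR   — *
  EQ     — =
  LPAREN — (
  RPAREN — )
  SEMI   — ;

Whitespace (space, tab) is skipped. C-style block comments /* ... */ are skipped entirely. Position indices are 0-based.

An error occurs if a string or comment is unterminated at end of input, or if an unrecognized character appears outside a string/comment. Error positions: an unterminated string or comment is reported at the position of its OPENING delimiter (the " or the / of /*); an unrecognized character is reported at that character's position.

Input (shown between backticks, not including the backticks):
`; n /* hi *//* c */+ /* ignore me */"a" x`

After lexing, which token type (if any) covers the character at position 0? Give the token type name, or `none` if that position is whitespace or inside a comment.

Answer: SEMI

Derivation:
pos=0: emit SEMI ';'
pos=2: emit ID 'n' (now at pos=3)
pos=4: enter COMMENT mode (saw '/*')
exit COMMENT mode (now at pos=12)
pos=12: enter COMMENT mode (saw '/*')
exit COMMENT mode (now at pos=19)
pos=19: emit PLUS '+'
pos=21: enter COMMENT mode (saw '/*')
exit COMMENT mode (now at pos=36)
pos=36: enter STRING mode
pos=36: emit STR "a" (now at pos=39)
pos=40: emit ID 'x' (now at pos=41)
DONE. 5 tokens: [SEMI, ID, PLUS, STR, ID]
Position 0: char is ';' -> SEMI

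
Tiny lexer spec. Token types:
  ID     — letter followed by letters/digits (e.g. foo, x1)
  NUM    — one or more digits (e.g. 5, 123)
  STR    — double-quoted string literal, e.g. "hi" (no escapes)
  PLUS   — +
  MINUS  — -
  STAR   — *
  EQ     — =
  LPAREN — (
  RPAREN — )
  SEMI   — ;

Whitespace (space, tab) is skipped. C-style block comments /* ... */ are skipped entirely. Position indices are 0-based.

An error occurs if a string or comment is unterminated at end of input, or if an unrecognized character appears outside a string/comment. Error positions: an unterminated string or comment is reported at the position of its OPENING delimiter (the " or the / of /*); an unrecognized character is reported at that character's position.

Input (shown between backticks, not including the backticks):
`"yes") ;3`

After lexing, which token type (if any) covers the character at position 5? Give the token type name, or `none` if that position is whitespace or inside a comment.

pos=0: enter STRING mode
pos=0: emit STR "yes" (now at pos=5)
pos=5: emit RPAREN ')'
pos=7: emit SEMI ';'
pos=8: emit NUM '3' (now at pos=9)
DONE. 4 tokens: [STR, RPAREN, SEMI, NUM]
Position 5: char is ')' -> RPAREN

Answer: RPAREN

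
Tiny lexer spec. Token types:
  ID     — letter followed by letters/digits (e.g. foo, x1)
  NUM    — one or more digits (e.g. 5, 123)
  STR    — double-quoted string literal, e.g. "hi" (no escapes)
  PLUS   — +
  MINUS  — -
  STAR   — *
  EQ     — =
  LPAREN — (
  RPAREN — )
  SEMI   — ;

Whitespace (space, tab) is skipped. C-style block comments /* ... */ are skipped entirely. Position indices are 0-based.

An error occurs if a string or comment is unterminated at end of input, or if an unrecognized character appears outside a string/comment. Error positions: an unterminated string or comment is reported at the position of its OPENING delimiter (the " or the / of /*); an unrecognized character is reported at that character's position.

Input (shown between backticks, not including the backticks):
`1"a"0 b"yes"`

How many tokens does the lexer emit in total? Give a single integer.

pos=0: emit NUM '1' (now at pos=1)
pos=1: enter STRING mode
pos=1: emit STR "a" (now at pos=4)
pos=4: emit NUM '0' (now at pos=5)
pos=6: emit ID 'b' (now at pos=7)
pos=7: enter STRING mode
pos=7: emit STR "yes" (now at pos=12)
DONE. 5 tokens: [NUM, STR, NUM, ID, STR]

Answer: 5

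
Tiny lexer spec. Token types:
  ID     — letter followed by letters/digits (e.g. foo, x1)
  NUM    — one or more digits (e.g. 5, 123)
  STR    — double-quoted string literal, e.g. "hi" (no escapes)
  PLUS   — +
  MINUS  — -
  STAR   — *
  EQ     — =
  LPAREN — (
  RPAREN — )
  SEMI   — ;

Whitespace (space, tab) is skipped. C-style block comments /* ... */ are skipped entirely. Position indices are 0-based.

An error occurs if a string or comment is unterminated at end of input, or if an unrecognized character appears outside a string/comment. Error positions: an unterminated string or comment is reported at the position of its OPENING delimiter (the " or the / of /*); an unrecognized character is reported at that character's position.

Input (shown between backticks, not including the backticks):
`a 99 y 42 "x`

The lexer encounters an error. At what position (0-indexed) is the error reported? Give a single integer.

Answer: 10

Derivation:
pos=0: emit ID 'a' (now at pos=1)
pos=2: emit NUM '99' (now at pos=4)
pos=5: emit ID 'y' (now at pos=6)
pos=7: emit NUM '42' (now at pos=9)
pos=10: enter STRING mode
pos=10: ERROR — unterminated string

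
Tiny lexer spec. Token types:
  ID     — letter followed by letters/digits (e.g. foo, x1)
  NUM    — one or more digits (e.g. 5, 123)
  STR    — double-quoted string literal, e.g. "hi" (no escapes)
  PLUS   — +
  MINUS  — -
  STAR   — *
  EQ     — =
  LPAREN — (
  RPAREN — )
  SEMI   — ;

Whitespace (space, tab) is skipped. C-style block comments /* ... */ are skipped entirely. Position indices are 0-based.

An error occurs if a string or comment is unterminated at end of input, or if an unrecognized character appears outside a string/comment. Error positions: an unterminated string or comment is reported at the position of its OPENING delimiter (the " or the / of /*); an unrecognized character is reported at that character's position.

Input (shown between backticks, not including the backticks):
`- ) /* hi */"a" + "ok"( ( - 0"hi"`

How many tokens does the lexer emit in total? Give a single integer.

Answer: 10

Derivation:
pos=0: emit MINUS '-'
pos=2: emit RPAREN ')'
pos=4: enter COMMENT mode (saw '/*')
exit COMMENT mode (now at pos=12)
pos=12: enter STRING mode
pos=12: emit STR "a" (now at pos=15)
pos=16: emit PLUS '+'
pos=18: enter STRING mode
pos=18: emit STR "ok" (now at pos=22)
pos=22: emit LPAREN '('
pos=24: emit LPAREN '('
pos=26: emit MINUS '-'
pos=28: emit NUM '0' (now at pos=29)
pos=29: enter STRING mode
pos=29: emit STR "hi" (now at pos=33)
DONE. 10 tokens: [MINUS, RPAREN, STR, PLUS, STR, LPAREN, LPAREN, MINUS, NUM, STR]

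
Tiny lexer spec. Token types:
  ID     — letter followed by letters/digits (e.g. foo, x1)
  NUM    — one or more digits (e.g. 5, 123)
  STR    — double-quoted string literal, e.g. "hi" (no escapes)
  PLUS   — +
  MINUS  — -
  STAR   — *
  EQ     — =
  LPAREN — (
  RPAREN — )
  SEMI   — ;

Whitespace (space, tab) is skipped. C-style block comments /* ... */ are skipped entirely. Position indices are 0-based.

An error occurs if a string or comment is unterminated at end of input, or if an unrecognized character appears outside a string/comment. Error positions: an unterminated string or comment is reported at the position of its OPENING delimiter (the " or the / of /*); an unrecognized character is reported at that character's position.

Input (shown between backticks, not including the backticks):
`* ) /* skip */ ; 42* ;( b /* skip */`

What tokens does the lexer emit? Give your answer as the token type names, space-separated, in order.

pos=0: emit STAR '*'
pos=2: emit RPAREN ')'
pos=4: enter COMMENT mode (saw '/*')
exit COMMENT mode (now at pos=14)
pos=15: emit SEMI ';'
pos=17: emit NUM '42' (now at pos=19)
pos=19: emit STAR '*'
pos=21: emit SEMI ';'
pos=22: emit LPAREN '('
pos=24: emit ID 'b' (now at pos=25)
pos=26: enter COMMENT mode (saw '/*')
exit COMMENT mode (now at pos=36)
DONE. 8 tokens: [STAR, RPAREN, SEMI, NUM, STAR, SEMI, LPAREN, ID]

Answer: STAR RPAREN SEMI NUM STAR SEMI LPAREN ID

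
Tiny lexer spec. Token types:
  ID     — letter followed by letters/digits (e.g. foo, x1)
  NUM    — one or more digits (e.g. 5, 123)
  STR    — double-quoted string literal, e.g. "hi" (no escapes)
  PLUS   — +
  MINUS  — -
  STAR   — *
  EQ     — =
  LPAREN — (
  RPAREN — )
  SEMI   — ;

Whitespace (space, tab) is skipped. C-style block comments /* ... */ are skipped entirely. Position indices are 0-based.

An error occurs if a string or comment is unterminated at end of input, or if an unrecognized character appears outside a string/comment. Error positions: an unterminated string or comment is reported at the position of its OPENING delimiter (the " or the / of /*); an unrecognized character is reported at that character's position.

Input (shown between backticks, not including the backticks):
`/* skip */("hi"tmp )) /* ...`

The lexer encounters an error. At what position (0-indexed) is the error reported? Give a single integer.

Answer: 22

Derivation:
pos=0: enter COMMENT mode (saw '/*')
exit COMMENT mode (now at pos=10)
pos=10: emit LPAREN '('
pos=11: enter STRING mode
pos=11: emit STR "hi" (now at pos=15)
pos=15: emit ID 'tmp' (now at pos=18)
pos=19: emit RPAREN ')'
pos=20: emit RPAREN ')'
pos=22: enter COMMENT mode (saw '/*')
pos=22: ERROR — unterminated comment (reached EOF)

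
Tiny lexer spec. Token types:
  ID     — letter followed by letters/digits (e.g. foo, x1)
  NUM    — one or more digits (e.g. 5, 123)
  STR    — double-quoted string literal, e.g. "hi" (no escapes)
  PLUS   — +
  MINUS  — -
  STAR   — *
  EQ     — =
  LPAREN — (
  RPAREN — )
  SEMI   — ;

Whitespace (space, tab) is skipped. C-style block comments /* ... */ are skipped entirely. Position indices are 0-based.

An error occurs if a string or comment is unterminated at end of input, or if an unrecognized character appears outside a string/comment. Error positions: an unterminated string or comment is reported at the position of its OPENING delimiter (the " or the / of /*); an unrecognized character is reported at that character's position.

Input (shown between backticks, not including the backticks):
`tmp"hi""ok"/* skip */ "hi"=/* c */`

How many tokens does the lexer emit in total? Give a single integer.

Answer: 5

Derivation:
pos=0: emit ID 'tmp' (now at pos=3)
pos=3: enter STRING mode
pos=3: emit STR "hi" (now at pos=7)
pos=7: enter STRING mode
pos=7: emit STR "ok" (now at pos=11)
pos=11: enter COMMENT mode (saw '/*')
exit COMMENT mode (now at pos=21)
pos=22: enter STRING mode
pos=22: emit STR "hi" (now at pos=26)
pos=26: emit EQ '='
pos=27: enter COMMENT mode (saw '/*')
exit COMMENT mode (now at pos=34)
DONE. 5 tokens: [ID, STR, STR, STR, EQ]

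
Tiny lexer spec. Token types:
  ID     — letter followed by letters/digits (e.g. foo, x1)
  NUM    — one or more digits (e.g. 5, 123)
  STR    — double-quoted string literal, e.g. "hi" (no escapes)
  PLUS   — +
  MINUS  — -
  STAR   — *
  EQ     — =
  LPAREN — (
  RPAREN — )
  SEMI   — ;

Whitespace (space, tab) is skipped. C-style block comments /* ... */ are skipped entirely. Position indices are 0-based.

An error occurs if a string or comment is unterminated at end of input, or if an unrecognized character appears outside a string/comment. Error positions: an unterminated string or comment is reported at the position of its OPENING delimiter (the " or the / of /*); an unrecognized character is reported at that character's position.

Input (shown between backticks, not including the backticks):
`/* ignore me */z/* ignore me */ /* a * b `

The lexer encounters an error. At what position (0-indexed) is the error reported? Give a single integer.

pos=0: enter COMMENT mode (saw '/*')
exit COMMENT mode (now at pos=15)
pos=15: emit ID 'z' (now at pos=16)
pos=16: enter COMMENT mode (saw '/*')
exit COMMENT mode (now at pos=31)
pos=32: enter COMMENT mode (saw '/*')
pos=32: ERROR — unterminated comment (reached EOF)

Answer: 32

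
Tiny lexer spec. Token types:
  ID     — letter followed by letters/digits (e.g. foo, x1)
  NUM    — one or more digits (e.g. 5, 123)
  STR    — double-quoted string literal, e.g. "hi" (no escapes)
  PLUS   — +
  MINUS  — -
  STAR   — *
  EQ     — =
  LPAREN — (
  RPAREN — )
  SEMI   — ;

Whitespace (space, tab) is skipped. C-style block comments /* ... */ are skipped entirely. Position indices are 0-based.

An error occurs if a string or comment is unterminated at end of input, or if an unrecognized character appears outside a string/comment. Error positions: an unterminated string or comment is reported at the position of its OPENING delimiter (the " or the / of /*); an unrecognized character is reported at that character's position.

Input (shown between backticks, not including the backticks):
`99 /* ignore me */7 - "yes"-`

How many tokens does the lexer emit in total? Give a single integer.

pos=0: emit NUM '99' (now at pos=2)
pos=3: enter COMMENT mode (saw '/*')
exit COMMENT mode (now at pos=18)
pos=18: emit NUM '7' (now at pos=19)
pos=20: emit MINUS '-'
pos=22: enter STRING mode
pos=22: emit STR "yes" (now at pos=27)
pos=27: emit MINUS '-'
DONE. 5 tokens: [NUM, NUM, MINUS, STR, MINUS]

Answer: 5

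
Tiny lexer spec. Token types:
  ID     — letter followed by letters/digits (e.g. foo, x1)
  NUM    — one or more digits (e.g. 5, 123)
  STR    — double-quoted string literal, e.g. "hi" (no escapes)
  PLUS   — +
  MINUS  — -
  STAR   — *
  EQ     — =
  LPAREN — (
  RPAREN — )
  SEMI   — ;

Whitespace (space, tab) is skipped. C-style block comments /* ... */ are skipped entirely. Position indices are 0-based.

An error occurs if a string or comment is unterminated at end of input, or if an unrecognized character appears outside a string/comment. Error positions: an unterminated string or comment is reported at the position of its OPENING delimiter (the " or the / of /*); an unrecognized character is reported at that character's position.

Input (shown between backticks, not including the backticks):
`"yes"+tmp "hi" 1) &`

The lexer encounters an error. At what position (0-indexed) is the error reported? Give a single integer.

Answer: 18

Derivation:
pos=0: enter STRING mode
pos=0: emit STR "yes" (now at pos=5)
pos=5: emit PLUS '+'
pos=6: emit ID 'tmp' (now at pos=9)
pos=10: enter STRING mode
pos=10: emit STR "hi" (now at pos=14)
pos=15: emit NUM '1' (now at pos=16)
pos=16: emit RPAREN ')'
pos=18: ERROR — unrecognized char '&'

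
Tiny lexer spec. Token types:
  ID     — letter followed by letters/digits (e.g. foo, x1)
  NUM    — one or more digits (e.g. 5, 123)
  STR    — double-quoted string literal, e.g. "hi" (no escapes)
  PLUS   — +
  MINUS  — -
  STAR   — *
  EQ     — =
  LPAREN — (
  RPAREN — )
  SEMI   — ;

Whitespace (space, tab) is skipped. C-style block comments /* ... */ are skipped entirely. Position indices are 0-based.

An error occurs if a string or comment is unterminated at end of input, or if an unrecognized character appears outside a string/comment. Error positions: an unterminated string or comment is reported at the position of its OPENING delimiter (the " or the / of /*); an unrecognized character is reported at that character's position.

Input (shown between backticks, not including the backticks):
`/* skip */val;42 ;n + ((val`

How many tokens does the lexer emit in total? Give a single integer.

Answer: 9

Derivation:
pos=0: enter COMMENT mode (saw '/*')
exit COMMENT mode (now at pos=10)
pos=10: emit ID 'val' (now at pos=13)
pos=13: emit SEMI ';'
pos=14: emit NUM '42' (now at pos=16)
pos=17: emit SEMI ';'
pos=18: emit ID 'n' (now at pos=19)
pos=20: emit PLUS '+'
pos=22: emit LPAREN '('
pos=23: emit LPAREN '('
pos=24: emit ID 'val' (now at pos=27)
DONE. 9 tokens: [ID, SEMI, NUM, SEMI, ID, PLUS, LPAREN, LPAREN, ID]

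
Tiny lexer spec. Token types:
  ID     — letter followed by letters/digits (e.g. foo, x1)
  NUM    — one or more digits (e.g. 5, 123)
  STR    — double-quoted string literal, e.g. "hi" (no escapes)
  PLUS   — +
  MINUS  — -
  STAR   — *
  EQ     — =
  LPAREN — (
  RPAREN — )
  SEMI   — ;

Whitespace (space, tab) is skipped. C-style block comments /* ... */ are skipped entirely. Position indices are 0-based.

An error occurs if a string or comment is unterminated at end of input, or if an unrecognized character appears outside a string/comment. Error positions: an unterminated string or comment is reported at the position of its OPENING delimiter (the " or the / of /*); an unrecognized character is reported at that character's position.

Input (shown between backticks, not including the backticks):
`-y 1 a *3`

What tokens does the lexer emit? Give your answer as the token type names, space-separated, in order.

pos=0: emit MINUS '-'
pos=1: emit ID 'y' (now at pos=2)
pos=3: emit NUM '1' (now at pos=4)
pos=5: emit ID 'a' (now at pos=6)
pos=7: emit STAR '*'
pos=8: emit NUM '3' (now at pos=9)
DONE. 6 tokens: [MINUS, ID, NUM, ID, STAR, NUM]

Answer: MINUS ID NUM ID STAR NUM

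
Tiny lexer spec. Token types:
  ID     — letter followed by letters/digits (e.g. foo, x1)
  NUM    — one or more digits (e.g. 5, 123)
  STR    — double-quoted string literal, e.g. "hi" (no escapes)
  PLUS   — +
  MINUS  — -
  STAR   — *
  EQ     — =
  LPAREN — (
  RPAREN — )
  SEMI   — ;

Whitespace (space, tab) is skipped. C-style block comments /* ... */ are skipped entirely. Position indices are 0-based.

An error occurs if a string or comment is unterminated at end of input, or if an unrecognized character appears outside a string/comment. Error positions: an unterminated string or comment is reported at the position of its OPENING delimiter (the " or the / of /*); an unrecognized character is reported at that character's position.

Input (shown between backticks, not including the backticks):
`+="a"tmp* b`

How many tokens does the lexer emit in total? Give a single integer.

Answer: 6

Derivation:
pos=0: emit PLUS '+'
pos=1: emit EQ '='
pos=2: enter STRING mode
pos=2: emit STR "a" (now at pos=5)
pos=5: emit ID 'tmp' (now at pos=8)
pos=8: emit STAR '*'
pos=10: emit ID 'b' (now at pos=11)
DONE. 6 tokens: [PLUS, EQ, STR, ID, STAR, ID]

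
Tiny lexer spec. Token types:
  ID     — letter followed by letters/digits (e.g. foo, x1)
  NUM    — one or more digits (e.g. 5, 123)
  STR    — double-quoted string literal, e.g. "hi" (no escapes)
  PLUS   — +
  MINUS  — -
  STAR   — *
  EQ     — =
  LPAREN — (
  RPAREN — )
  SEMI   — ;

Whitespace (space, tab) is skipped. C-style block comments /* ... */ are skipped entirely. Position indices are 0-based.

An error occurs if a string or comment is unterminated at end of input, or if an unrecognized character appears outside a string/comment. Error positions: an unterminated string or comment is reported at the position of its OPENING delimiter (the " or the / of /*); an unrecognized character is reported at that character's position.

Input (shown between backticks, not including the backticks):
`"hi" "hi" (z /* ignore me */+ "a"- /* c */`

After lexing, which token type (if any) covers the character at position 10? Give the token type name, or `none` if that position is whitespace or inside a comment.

pos=0: enter STRING mode
pos=0: emit STR "hi" (now at pos=4)
pos=5: enter STRING mode
pos=5: emit STR "hi" (now at pos=9)
pos=10: emit LPAREN '('
pos=11: emit ID 'z' (now at pos=12)
pos=13: enter COMMENT mode (saw '/*')
exit COMMENT mode (now at pos=28)
pos=28: emit PLUS '+'
pos=30: enter STRING mode
pos=30: emit STR "a" (now at pos=33)
pos=33: emit MINUS '-'
pos=35: enter COMMENT mode (saw '/*')
exit COMMENT mode (now at pos=42)
DONE. 7 tokens: [STR, STR, LPAREN, ID, PLUS, STR, MINUS]
Position 10: char is '(' -> LPAREN

Answer: LPAREN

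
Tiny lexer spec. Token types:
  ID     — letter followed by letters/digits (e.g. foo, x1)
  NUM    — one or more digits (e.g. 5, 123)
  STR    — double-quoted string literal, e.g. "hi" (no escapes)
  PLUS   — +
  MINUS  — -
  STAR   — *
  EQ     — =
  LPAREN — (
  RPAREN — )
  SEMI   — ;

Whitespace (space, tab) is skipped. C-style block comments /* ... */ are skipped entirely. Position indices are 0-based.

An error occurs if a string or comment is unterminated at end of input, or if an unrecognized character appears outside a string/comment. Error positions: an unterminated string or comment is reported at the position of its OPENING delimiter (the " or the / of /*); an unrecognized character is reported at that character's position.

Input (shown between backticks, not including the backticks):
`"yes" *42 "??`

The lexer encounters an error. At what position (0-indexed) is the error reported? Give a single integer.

pos=0: enter STRING mode
pos=0: emit STR "yes" (now at pos=5)
pos=6: emit STAR '*'
pos=7: emit NUM '42' (now at pos=9)
pos=10: enter STRING mode
pos=10: ERROR — unterminated string

Answer: 10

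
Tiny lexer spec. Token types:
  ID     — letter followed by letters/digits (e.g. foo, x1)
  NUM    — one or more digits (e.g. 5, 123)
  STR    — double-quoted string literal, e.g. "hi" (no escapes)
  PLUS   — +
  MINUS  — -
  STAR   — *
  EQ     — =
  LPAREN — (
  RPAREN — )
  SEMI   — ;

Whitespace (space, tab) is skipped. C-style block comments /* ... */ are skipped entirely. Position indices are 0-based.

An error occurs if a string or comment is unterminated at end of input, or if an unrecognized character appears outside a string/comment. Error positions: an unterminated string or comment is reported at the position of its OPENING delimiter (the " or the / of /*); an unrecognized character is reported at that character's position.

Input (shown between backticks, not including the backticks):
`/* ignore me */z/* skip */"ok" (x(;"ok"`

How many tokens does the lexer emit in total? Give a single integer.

pos=0: enter COMMENT mode (saw '/*')
exit COMMENT mode (now at pos=15)
pos=15: emit ID 'z' (now at pos=16)
pos=16: enter COMMENT mode (saw '/*')
exit COMMENT mode (now at pos=26)
pos=26: enter STRING mode
pos=26: emit STR "ok" (now at pos=30)
pos=31: emit LPAREN '('
pos=32: emit ID 'x' (now at pos=33)
pos=33: emit LPAREN '('
pos=34: emit SEMI ';'
pos=35: enter STRING mode
pos=35: emit STR "ok" (now at pos=39)
DONE. 7 tokens: [ID, STR, LPAREN, ID, LPAREN, SEMI, STR]

Answer: 7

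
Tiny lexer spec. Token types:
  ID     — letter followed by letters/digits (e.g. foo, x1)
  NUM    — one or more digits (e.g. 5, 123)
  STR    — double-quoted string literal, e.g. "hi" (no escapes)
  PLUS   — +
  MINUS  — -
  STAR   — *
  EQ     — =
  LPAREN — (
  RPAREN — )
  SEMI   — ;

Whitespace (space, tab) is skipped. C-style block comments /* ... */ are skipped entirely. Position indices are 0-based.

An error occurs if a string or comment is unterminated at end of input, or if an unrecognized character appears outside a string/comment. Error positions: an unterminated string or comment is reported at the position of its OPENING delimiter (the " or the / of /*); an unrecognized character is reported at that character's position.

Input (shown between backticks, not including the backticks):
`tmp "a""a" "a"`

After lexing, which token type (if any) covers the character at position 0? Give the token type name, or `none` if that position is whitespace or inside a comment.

Answer: ID

Derivation:
pos=0: emit ID 'tmp' (now at pos=3)
pos=4: enter STRING mode
pos=4: emit STR "a" (now at pos=7)
pos=7: enter STRING mode
pos=7: emit STR "a" (now at pos=10)
pos=11: enter STRING mode
pos=11: emit STR "a" (now at pos=14)
DONE. 4 tokens: [ID, STR, STR, STR]
Position 0: char is 't' -> ID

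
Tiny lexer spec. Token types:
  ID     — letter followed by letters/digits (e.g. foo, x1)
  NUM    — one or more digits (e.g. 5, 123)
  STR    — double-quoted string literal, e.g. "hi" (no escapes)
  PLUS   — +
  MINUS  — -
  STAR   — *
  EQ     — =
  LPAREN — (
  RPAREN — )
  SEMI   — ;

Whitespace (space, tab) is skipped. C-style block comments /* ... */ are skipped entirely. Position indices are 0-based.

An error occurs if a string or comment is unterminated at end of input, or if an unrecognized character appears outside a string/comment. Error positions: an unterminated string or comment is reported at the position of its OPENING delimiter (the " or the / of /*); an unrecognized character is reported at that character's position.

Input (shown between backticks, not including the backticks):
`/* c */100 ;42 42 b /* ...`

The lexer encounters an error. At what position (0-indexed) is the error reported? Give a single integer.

Answer: 20

Derivation:
pos=0: enter COMMENT mode (saw '/*')
exit COMMENT mode (now at pos=7)
pos=7: emit NUM '100' (now at pos=10)
pos=11: emit SEMI ';'
pos=12: emit NUM '42' (now at pos=14)
pos=15: emit NUM '42' (now at pos=17)
pos=18: emit ID 'b' (now at pos=19)
pos=20: enter COMMENT mode (saw '/*')
pos=20: ERROR — unterminated comment (reached EOF)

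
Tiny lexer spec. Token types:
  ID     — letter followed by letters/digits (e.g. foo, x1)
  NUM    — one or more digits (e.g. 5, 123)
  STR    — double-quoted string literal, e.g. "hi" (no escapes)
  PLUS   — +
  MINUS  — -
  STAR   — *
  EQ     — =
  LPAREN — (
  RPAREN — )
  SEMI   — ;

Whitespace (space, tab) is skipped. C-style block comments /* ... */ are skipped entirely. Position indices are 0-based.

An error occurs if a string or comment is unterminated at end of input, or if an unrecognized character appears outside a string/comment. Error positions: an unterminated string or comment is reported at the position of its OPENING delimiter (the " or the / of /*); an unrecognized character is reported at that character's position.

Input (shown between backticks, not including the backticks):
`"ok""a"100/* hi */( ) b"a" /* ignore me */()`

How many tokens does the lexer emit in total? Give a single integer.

Answer: 9

Derivation:
pos=0: enter STRING mode
pos=0: emit STR "ok" (now at pos=4)
pos=4: enter STRING mode
pos=4: emit STR "a" (now at pos=7)
pos=7: emit NUM '100' (now at pos=10)
pos=10: enter COMMENT mode (saw '/*')
exit COMMENT mode (now at pos=18)
pos=18: emit LPAREN '('
pos=20: emit RPAREN ')'
pos=22: emit ID 'b' (now at pos=23)
pos=23: enter STRING mode
pos=23: emit STR "a" (now at pos=26)
pos=27: enter COMMENT mode (saw '/*')
exit COMMENT mode (now at pos=42)
pos=42: emit LPAREN '('
pos=43: emit RPAREN ')'
DONE. 9 tokens: [STR, STR, NUM, LPAREN, RPAREN, ID, STR, LPAREN, RPAREN]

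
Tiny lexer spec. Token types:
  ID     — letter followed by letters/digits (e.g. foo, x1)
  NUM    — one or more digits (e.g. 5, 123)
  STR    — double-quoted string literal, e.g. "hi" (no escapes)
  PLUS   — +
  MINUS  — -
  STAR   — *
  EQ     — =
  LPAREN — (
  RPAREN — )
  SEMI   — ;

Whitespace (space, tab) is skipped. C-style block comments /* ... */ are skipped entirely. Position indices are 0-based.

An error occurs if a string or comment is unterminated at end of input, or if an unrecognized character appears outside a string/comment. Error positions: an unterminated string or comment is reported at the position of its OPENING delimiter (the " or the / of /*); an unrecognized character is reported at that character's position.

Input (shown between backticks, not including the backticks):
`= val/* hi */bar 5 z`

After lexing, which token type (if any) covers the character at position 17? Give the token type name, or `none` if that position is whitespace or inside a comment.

Answer: NUM

Derivation:
pos=0: emit EQ '='
pos=2: emit ID 'val' (now at pos=5)
pos=5: enter COMMENT mode (saw '/*')
exit COMMENT mode (now at pos=13)
pos=13: emit ID 'bar' (now at pos=16)
pos=17: emit NUM '5' (now at pos=18)
pos=19: emit ID 'z' (now at pos=20)
DONE. 5 tokens: [EQ, ID, ID, NUM, ID]
Position 17: char is '5' -> NUM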